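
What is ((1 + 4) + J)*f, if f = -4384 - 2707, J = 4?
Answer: -63819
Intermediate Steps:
f = -7091
((1 + 4) + J)*f = ((1 + 4) + 4)*(-7091) = (5 + 4)*(-7091) = 9*(-7091) = -63819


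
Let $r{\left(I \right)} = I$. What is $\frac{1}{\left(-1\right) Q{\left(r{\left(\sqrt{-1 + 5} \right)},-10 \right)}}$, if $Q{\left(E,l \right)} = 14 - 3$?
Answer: $- \frac{1}{11} \approx -0.090909$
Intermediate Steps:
$Q{\left(E,l \right)} = 11$ ($Q{\left(E,l \right)} = 14 - 3 = 11$)
$\frac{1}{\left(-1\right) Q{\left(r{\left(\sqrt{-1 + 5} \right)},-10 \right)}} = \frac{1}{\left(-1\right) 11} = \frac{1}{-11} = - \frac{1}{11}$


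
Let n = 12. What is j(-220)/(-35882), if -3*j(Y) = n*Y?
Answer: -40/1631 ≈ -0.024525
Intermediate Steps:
j(Y) = -4*Y
j(-220)/(-35882) = -4*(-220)/(-35882) = 880*(-1/35882) = -40/1631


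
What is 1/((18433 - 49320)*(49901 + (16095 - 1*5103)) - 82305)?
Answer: -1/1880884396 ≈ -5.3166e-10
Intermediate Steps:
1/((18433 - 49320)*(49901 + (16095 - 1*5103)) - 82305) = 1/(-30887*(49901 + (16095 - 5103)) - 82305) = 1/(-30887*(49901 + 10992) - 82305) = 1/(-30887*60893 - 82305) = 1/(-1880802091 - 82305) = 1/(-1880884396) = -1/1880884396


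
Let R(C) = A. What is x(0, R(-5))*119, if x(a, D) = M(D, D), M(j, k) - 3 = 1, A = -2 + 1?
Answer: 476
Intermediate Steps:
A = -1
M(j, k) = 4 (M(j, k) = 3 + 1 = 4)
R(C) = -1
x(a, D) = 4
x(0, R(-5))*119 = 4*119 = 476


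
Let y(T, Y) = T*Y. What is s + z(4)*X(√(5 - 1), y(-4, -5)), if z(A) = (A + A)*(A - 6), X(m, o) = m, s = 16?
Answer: -16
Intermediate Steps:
z(A) = 2*A*(-6 + A) (z(A) = (2*A)*(-6 + A) = 2*A*(-6 + A))
s + z(4)*X(√(5 - 1), y(-4, -5)) = 16 + (2*4*(-6 + 4))*√(5 - 1) = 16 + (2*4*(-2))*√4 = 16 - 16*2 = 16 - 32 = -16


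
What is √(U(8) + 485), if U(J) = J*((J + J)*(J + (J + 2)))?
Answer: √2789 ≈ 52.811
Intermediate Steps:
U(J) = 2*J²*(2 + 2*J) (U(J) = J*((2*J)*(J + (2 + J))) = J*((2*J)*(2 + 2*J)) = J*(2*J*(2 + 2*J)) = 2*J²*(2 + 2*J))
√(U(8) + 485) = √(4*8²*(1 + 8) + 485) = √(4*64*9 + 485) = √(2304 + 485) = √2789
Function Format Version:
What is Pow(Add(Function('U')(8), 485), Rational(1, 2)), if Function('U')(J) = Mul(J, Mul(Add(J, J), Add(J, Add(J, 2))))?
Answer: Pow(2789, Rational(1, 2)) ≈ 52.811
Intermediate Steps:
Function('U')(J) = Mul(2, Pow(J, 2), Add(2, Mul(2, J))) (Function('U')(J) = Mul(J, Mul(Mul(2, J), Add(J, Add(2, J)))) = Mul(J, Mul(Mul(2, J), Add(2, Mul(2, J)))) = Mul(J, Mul(2, J, Add(2, Mul(2, J)))) = Mul(2, Pow(J, 2), Add(2, Mul(2, J))))
Pow(Add(Function('U')(8), 485), Rational(1, 2)) = Pow(Add(Mul(4, Pow(8, 2), Add(1, 8)), 485), Rational(1, 2)) = Pow(Add(Mul(4, 64, 9), 485), Rational(1, 2)) = Pow(Add(2304, 485), Rational(1, 2)) = Pow(2789, Rational(1, 2))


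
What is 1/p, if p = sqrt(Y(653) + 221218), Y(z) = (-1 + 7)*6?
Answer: sqrt(221254)/221254 ≈ 0.0021260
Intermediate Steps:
Y(z) = 36 (Y(z) = 6*6 = 36)
p = sqrt(221254) (p = sqrt(36 + 221218) = sqrt(221254) ≈ 470.38)
1/p = 1/(sqrt(221254)) = sqrt(221254)/221254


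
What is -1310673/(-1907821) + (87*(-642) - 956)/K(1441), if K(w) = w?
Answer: -106494631217/2749170061 ≈ -38.737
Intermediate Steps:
-1310673/(-1907821) + (87*(-642) - 956)/K(1441) = -1310673/(-1907821) + (87*(-642) - 956)/1441 = -1310673*(-1/1907821) + (-55854 - 956)*(1/1441) = 1310673/1907821 - 56810*1/1441 = 1310673/1907821 - 56810/1441 = -106494631217/2749170061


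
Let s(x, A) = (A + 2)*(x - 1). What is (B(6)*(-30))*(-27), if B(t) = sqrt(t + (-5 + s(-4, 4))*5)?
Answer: 10530*I ≈ 10530.0*I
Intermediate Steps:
s(x, A) = (-1 + x)*(2 + A) (s(x, A) = (2 + A)*(-1 + x) = (-1 + x)*(2 + A))
B(t) = sqrt(-175 + t) (B(t) = sqrt(t + (-5 + (-2 - 1*4 + 2*(-4) + 4*(-4)))*5) = sqrt(t + (-5 + (-2 - 4 - 8 - 16))*5) = sqrt(t + (-5 - 30)*5) = sqrt(t - 35*5) = sqrt(t - 175) = sqrt(-175 + t))
(B(6)*(-30))*(-27) = (sqrt(-175 + 6)*(-30))*(-27) = (sqrt(-169)*(-30))*(-27) = ((13*I)*(-30))*(-27) = -390*I*(-27) = 10530*I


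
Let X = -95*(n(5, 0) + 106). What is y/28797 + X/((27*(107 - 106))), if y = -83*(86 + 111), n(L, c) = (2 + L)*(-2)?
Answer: -84042419/259173 ≈ -324.27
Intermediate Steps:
n(L, c) = -4 - 2*L
X = -8740 (X = -95*((-4 - 2*5) + 106) = -95*((-4 - 10) + 106) = -95*(-14 + 106) = -95*92 = -8740)
y = -16351 (y = -83*197 = -16351)
y/28797 + X/((27*(107 - 106))) = -16351/28797 - 8740*1/(27*(107 - 106)) = -16351*1/28797 - 8740/(27*1) = -16351/28797 - 8740/27 = -84042419/259173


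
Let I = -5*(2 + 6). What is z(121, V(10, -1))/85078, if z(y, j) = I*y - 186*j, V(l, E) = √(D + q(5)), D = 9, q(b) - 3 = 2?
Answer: -2420/42539 - 93*√14/42539 ≈ -0.065069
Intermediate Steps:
I = -40 (I = -5*8 = -40)
q(b) = 5 (q(b) = 3 + 2 = 5)
V(l, E) = √14 (V(l, E) = √(9 + 5) = √14)
z(y, j) = -186*j - 40*y (z(y, j) = -40*y - 186*j = -186*j - 40*y)
z(121, V(10, -1))/85078 = (-186*√14 - 40*121)/85078 = (-186*√14 - 4840)*(1/85078) = (-4840 - 186*√14)*(1/85078) = -2420/42539 - 93*√14/42539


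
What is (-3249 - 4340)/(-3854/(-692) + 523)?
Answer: -2625794/182885 ≈ -14.358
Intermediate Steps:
(-3249 - 4340)/(-3854/(-692) + 523) = -7589/(-3854*(-1/692) + 523) = -7589/(1927/346 + 523) = -7589/182885/346 = -7589*346/182885 = -2625794/182885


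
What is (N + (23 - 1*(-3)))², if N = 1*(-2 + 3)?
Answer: 729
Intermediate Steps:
N = 1 (N = 1*1 = 1)
(N + (23 - 1*(-3)))² = (1 + (23 - 1*(-3)))² = (1 + (23 + 3))² = (1 + 26)² = 27² = 729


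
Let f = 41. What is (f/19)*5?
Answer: 205/19 ≈ 10.789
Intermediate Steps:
(f/19)*5 = (41/19)*5 = 205/19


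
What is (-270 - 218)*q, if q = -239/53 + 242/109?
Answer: 6453800/5777 ≈ 1117.2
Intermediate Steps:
q = -13225/5777 (q = -239*1/53 + 242*(1/109) = -239/53 + 242/109 = -13225/5777 ≈ -2.2892)
(-270 - 218)*q = (-270 - 218)*(-13225/5777) = -488*(-13225/5777) = 6453800/5777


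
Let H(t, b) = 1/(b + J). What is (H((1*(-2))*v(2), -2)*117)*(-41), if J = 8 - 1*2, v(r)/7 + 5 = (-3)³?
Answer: -4797/4 ≈ -1199.3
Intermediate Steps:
v(r) = -224 (v(r) = -35 + 7*(-3)³ = -35 + 7*(-27) = -35 - 189 = -224)
J = 6 (J = 8 - 2 = 6)
H(t, b) = 1/(6 + b) (H(t, b) = 1/(b + 6) = 1/(6 + b))
(H((1*(-2))*v(2), -2)*117)*(-41) = (117/(6 - 2))*(-41) = (117/4)*(-41) = -4797/4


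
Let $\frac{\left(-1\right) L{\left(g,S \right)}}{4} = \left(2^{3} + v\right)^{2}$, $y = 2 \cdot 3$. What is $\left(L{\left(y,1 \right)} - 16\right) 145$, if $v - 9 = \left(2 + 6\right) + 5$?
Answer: $-524320$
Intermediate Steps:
$v = 22$ ($v = 9 + \left(\left(2 + 6\right) + 5\right) = 9 + \left(8 + 5\right) = 9 + 13 = 22$)
$y = 6$
$L{\left(g,S \right)} = -3600$ ($L{\left(g,S \right)} = - 4 \left(2^{3} + 22\right)^{2} = - 4 \left(8 + 22\right)^{2} = - 4 \cdot 30^{2} = \left(-4\right) 900 = -3600$)
$\left(L{\left(y,1 \right)} - 16\right) 145 = \left(-3600 - 16\right) 145 = \left(-3616\right) 145 = -524320$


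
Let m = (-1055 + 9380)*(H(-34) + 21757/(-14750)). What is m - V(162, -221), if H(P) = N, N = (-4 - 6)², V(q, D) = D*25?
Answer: 487189669/590 ≈ 8.2575e+5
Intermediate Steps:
V(q, D) = 25*D
N = 100 (N = (-10)² = 100)
H(P) = 100
m = 483929919/590 (m = (-1055 + 9380)*(100 + 21757/(-14750)) = 8325*(100 + 21757*(-1/14750)) = 8325*(100 - 21757/14750) = 8325*(1453243/14750) = 483929919/590 ≈ 8.2022e+5)
m - V(162, -221) = 483929919/590 - 25*(-221) = 483929919/590 - 1*(-5525) = 483929919/590 + 5525 = 487189669/590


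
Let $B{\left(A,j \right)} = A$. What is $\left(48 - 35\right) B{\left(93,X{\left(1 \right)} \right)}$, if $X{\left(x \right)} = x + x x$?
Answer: $1209$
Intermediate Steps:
$X{\left(x \right)} = x + x^{2}$
$\left(48 - 35\right) B{\left(93,X{\left(1 \right)} \right)} = \left(48 - 35\right) 93 = 13 \cdot 93 = 1209$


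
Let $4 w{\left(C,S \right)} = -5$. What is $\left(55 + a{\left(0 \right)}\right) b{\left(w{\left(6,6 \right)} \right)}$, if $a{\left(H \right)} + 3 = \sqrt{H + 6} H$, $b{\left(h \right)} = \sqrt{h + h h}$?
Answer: $13 \sqrt{5} \approx 29.069$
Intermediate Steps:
$w{\left(C,S \right)} = - \frac{5}{4}$ ($w{\left(C,S \right)} = \frac{1}{4} \left(-5\right) = - \frac{5}{4}$)
$b{\left(h \right)} = \sqrt{h + h^{2}}$
$a{\left(H \right)} = -3 + H \sqrt{6 + H}$ ($a{\left(H \right)} = -3 + \sqrt{H + 6} H = -3 + \sqrt{6 + H} H = -3 + H \sqrt{6 + H}$)
$\left(55 + a{\left(0 \right)}\right) b{\left(w{\left(6,6 \right)} \right)} = \left(55 - \left(3 + 0 \sqrt{6 + 0}\right)\right) \sqrt{- \frac{5 \left(1 - \frac{5}{4}\right)}{4}} = \left(55 - \left(3 + 0 \sqrt{6}\right)\right) \sqrt{\left(- \frac{5}{4}\right) \left(- \frac{1}{4}\right)} = \left(55 + \left(-3 + 0\right)\right) \sqrt{\frac{5}{16}} = \left(55 - 3\right) \frac{\sqrt{5}}{4} = 52 \frac{\sqrt{5}}{4} = 13 \sqrt{5}$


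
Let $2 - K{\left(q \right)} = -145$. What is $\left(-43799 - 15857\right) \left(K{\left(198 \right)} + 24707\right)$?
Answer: $-1482690224$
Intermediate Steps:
$K{\left(q \right)} = 147$ ($K{\left(q \right)} = 2 - -145 = 2 + 145 = 147$)
$\left(-43799 - 15857\right) \left(K{\left(198 \right)} + 24707\right) = \left(-43799 - 15857\right) \left(147 + 24707\right) = \left(-43799 - 15857\right) 24854 = \left(-59656\right) 24854 = -1482690224$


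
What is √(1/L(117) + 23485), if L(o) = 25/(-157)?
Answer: 2*√146742/5 ≈ 153.23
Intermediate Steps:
L(o) = -25/157 (L(o) = 25*(-1/157) = -25/157)
√(1/L(117) + 23485) = √(1/(-25/157) + 23485) = √(-157/25 + 23485) = √(586968/25) = 2*√146742/5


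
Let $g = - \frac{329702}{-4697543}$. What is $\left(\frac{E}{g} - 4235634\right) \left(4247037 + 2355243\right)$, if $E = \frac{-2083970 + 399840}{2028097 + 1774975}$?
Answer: $- \frac{313076967022565141170965}{11195361112} \approx -2.7965 \cdot 10^{13}$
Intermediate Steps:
$g = \frac{329702}{4697543}$ ($g = \left(-329702\right) \left(- \frac{1}{4697543}\right) = \frac{329702}{4697543} \approx 0.070186$)
$E = - \frac{120295}{271648}$ ($E = - \frac{1684130}{3803072} = \left(-1684130\right) \frac{1}{3803072} = - \frac{120295}{271648} \approx -0.44283$)
$\left(\frac{E}{g} - 4235634\right) \left(4247037 + 2355243\right) = \left(- \frac{120295}{271648 \cdot \frac{329702}{4697543}} - 4235634\right) \left(4247037 + 2355243\right) = \left(\left(- \frac{120295}{271648}\right) \frac{4697543}{329702} - 4235634\right) 6602280 = \left(- \frac{565090935185}{89562888896} - 4235634\right) 6602280 = \left(- \frac{379356182437055249}{89562888896}\right) 6602280 = - \frac{313076967022565141170965}{11195361112}$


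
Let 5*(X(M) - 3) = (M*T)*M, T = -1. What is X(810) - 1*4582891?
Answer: -4714108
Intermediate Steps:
X(M) = 3 - M²/5 (X(M) = 3 + ((M*(-1))*M)/5 = 3 + ((-M)*M)/5 = 3 + (-M²)/5 = 3 - M²/5)
X(810) - 1*4582891 = (3 - ⅕*810²) - 1*4582891 = (3 - ⅕*656100) - 4582891 = (3 - 131220) - 4582891 = -131217 - 4582891 = -4714108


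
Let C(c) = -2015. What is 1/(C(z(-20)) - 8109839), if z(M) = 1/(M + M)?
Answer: -1/8111854 ≈ -1.2328e-7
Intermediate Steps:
z(M) = 1/(2*M)
1/(C(z(-20)) - 8109839) = 1/(-2015 - 8109839) = 1/(-8111854) = -1/8111854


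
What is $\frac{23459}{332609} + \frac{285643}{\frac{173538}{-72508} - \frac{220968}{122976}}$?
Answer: $- \frac{2941514096307310241}{43150193433801} \approx -68169.0$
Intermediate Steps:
$\frac{23459}{332609} + \frac{285643}{\frac{173538}{-72508} - \frac{220968}{122976}} = 23459 \cdot \frac{1}{332609} + \frac{285643}{173538 \left(- \frac{1}{72508}\right) - \frac{3069}{1708}} = \frac{23459}{332609} + \frac{285643}{- \frac{86769}{36254} - \frac{3069}{1708}} = \frac{23459}{332609} + \frac{285643}{- \frac{129732489}{30960916}} = \frac{23459}{332609} + 285643 \left(- \frac{30960916}{129732489}\right) = \frac{23459}{332609} - \frac{8843768928988}{129732489} = - \frac{2941514096307310241}{43150193433801}$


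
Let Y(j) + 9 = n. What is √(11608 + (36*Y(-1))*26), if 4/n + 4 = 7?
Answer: 4*√277 ≈ 66.573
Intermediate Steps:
n = 4/3 (n = 4/(-4 + 7) = 4/3 ≈ 1.3333)
Y(j) = -23/3 (Y(j) = -9 + 4/3 = -23/3)
√(11608 + (36*Y(-1))*26) = √(11608 + (36*(-23/3))*26) = √(11608 - 276*26) = √(11608 - 7176) = √4432 = 4*√277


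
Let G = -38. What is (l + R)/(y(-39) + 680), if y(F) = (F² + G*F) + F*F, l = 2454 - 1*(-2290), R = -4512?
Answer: 58/1301 ≈ 0.044581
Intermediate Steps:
l = 4744 (l = 2454 + 2290 = 4744)
y(F) = -38*F + 2*F² (y(F) = (F² - 38*F) + F*F = (F² - 38*F) + F² = -38*F + 2*F²)
(l + R)/(y(-39) + 680) = (4744 - 4512)/(2*(-39)*(-19 - 39) + 680) = 232/(2*(-39)*(-58) + 680) = 232/(4524 + 680) = 232/5204 = 232*(1/5204) = 58/1301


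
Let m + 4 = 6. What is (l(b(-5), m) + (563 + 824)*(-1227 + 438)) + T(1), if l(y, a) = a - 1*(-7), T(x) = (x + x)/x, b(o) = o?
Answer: -1094332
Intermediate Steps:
T(x) = 2 (T(x) = (2*x)/x = 2)
m = 2 (m = -4 + 6 = 2)
l(y, a) = 7 + a (l(y, a) = a + 7 = 7 + a)
(l(b(-5), m) + (563 + 824)*(-1227 + 438)) + T(1) = ((7 + 2) + (563 + 824)*(-1227 + 438)) + 2 = (9 + 1387*(-789)) + 2 = (9 - 1094343) + 2 = -1094334 + 2 = -1094332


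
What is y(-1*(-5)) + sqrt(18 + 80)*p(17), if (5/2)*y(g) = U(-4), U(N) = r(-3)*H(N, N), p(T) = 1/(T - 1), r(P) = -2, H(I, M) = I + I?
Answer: 32/5 + 7*sqrt(2)/16 ≈ 7.0187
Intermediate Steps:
H(I, M) = 2*I
p(T) = 1/(-1 + T)
U(N) = -4*N
y(g) = 32/5 (y(g) = 2*(-4*(-4))/5 = (2/5)*16 = 32/5)
y(-1*(-5)) + sqrt(18 + 80)*p(17) = 32/5 + sqrt(18 + 80)/(-1 + 17) = 32/5 + sqrt(98)/16 = 32/5 + (7*sqrt(2))*(1/16) = 32/5 + 7*sqrt(2)/16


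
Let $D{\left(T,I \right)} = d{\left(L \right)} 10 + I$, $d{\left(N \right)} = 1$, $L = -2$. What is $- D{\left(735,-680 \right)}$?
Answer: $670$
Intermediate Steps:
$D{\left(T,I \right)} = 10 + I$ ($D{\left(T,I \right)} = 1 \cdot 10 + I = 10 + I$)
$- D{\left(735,-680 \right)} = - (10 - 680) = \left(-1\right) \left(-670\right) = 670$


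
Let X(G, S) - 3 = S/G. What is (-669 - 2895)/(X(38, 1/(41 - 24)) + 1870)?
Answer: -2302344/1209959 ≈ -1.9028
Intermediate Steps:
X(G, S) = 3 + S/G
(-669 - 2895)/(X(38, 1/(41 - 24)) + 1870) = (-669 - 2895)/((3 + 1/((41 - 24)*38)) + 1870) = -3564/((3 + (1/38)/17) + 1870) = -3564/((3 + (1/17)*(1/38)) + 1870) = -3564/((3 + 1/646) + 1870) = -3564/(1939/646 + 1870) = -3564/1209959/646 = -3564*646/1209959 = -2302344/1209959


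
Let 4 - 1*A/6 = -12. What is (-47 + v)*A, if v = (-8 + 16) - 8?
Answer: -4512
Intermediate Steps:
A = 96 (A = 24 - 6*(-12) = 24 + 72 = 96)
v = 0 (v = 8 - 8 = 0)
(-47 + v)*A = (-47 + 0)*96 = -47*96 = -4512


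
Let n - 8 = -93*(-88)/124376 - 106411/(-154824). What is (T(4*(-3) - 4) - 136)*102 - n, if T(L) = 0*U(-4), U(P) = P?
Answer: -33411649101409/2407048728 ≈ -13881.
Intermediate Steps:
n = 21069146593/2407048728 (n = 8 + (-93*(-88)/124376 - 106411/(-154824)) = 8 + (8184*(1/124376) - 106411*(-1/154824)) = 8 + (1023/15547 + 106411/154824) = 8 + 1812756769/2407048728 = 21069146593/2407048728 ≈ 8.7531)
T(L) = 0 (T(L) = 0*(-4) = 0)
(T(4*(-3) - 4) - 136)*102 - n = (0 - 136)*102 - 1*21069146593/2407048728 = -136*102 - 21069146593/2407048728 = -13872 - 21069146593/2407048728 = -33411649101409/2407048728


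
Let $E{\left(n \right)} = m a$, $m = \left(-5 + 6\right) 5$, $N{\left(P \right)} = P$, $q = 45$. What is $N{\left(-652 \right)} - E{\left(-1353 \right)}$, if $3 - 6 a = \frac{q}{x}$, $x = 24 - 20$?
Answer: $- \frac{5161}{8} \approx -645.13$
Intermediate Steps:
$x = 4$ ($x = 24 - 20 = 4$)
$m = 5$ ($m = 1 \cdot 5 = 5$)
$a = - \frac{11}{8}$ ($a = \frac{1}{2} - \frac{45 \cdot \frac{1}{4}}{6} = \frac{1}{2} - \frac{15}{8} = - \frac{11}{8} \approx -1.375$)
$E{\left(n \right)} = - \frac{55}{8}$ ($E{\left(n \right)} = 5 \left(- \frac{11}{8}\right) = - \frac{55}{8}$)
$N{\left(-652 \right)} - E{\left(-1353 \right)} = -652 - - \frac{55}{8} = -652 + \frac{55}{8} = - \frac{5161}{8}$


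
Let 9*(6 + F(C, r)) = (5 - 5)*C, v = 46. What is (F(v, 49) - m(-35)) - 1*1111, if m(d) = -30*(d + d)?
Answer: -3217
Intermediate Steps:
m(d) = -60*d
F(C, r) = -6 (F(C, r) = -6 + ((5 - 5)*C)/9 = -6 + (0*C)/9 = -6 + (⅑)*0 = -6 + 0 = -6)
(F(v, 49) - m(-35)) - 1*1111 = (-6 - (-60)*(-35)) - 1*1111 = (-6 - 1*2100) - 1111 = (-6 - 2100) - 1111 = -2106 - 1111 = -3217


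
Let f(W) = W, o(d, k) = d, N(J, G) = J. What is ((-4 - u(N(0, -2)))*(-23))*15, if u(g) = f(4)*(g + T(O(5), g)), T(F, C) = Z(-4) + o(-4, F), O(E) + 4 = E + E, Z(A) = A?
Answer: -9660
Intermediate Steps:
O(E) = -4 + 2*E (O(E) = -4 + (E + E) = -4 + 2*E)
T(F, C) = -8 (T(F, C) = -4 - 4 = -8)
u(g) = -32 + 4*g (u(g) = 4*(g - 8) = 4*(-8 + g) = -32 + 4*g)
((-4 - u(N(0, -2)))*(-23))*15 = ((-4 - (-32 + 4*0))*(-23))*15 = ((-4 - (-32 + 0))*(-23))*15 = ((-4 - 1*(-32))*(-23))*15 = ((-4 + 32)*(-23))*15 = (28*(-23))*15 = -644*15 = -9660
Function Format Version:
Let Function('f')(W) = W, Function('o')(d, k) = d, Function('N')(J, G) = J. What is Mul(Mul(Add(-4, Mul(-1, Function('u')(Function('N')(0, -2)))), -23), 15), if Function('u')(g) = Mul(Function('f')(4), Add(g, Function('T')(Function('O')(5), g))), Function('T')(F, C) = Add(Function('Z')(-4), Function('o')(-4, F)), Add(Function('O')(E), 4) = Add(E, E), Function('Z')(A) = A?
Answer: -9660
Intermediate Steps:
Function('O')(E) = Add(-4, Mul(2, E)) (Function('O')(E) = Add(-4, Add(E, E)) = Add(-4, Mul(2, E)))
Function('T')(F, C) = -8 (Function('T')(F, C) = Add(-4, -4) = -8)
Function('u')(g) = Add(-32, Mul(4, g)) (Function('u')(g) = Mul(4, Add(g, -8)) = Mul(4, Add(-8, g)) = Add(-32, Mul(4, g)))
Mul(Mul(Add(-4, Mul(-1, Function('u')(Function('N')(0, -2)))), -23), 15) = Mul(Mul(Add(-4, Mul(-1, Add(-32, Mul(4, 0)))), -23), 15) = Mul(Mul(Add(-4, Mul(-1, Add(-32, 0))), -23), 15) = Mul(Mul(Add(-4, Mul(-1, -32)), -23), 15) = Mul(Mul(Add(-4, 32), -23), 15) = Mul(Mul(28, -23), 15) = Mul(-644, 15) = -9660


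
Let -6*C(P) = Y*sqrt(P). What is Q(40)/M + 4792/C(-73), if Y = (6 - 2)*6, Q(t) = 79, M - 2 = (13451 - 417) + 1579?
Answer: 1/185 + 1198*I*sqrt(73)/73 ≈ 0.0054054 + 140.22*I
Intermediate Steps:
M = 14615 (M = 2 + ((13451 - 417) + 1579) = 2 + (13034 + 1579) = 2 + 14613 = 14615)
Y = 24 (Y = 4*6 = 24)
C(P) = -4*sqrt(P)
Q(40)/M + 4792/C(-73) = 79/14615 + 4792/((-4*I*sqrt(73))) = 79*(1/14615) + 4792/((-4*I*sqrt(73))) = 1/185 + 4792/((-4*I*sqrt(73))) = 1/185 + 4792*(I*sqrt(73)/292) = 1/185 + 1198*I*sqrt(73)/73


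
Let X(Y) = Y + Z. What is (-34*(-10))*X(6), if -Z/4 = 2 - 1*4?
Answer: 4760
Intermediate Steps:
Z = 8 (Z = -4*(2 - 1*4) = -4*(2 - 4) = -4*(-2) = 8)
X(Y) = 8 + Y (X(Y) = Y + 8 = 8 + Y)
(-34*(-10))*X(6) = (-34*(-10))*(8 + 6) = 340*14 = 4760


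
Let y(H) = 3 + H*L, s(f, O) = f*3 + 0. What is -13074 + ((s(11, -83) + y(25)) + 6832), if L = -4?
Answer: -6306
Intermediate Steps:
s(f, O) = 3*f (s(f, O) = 3*f + 0 = 3*f)
y(H) = 3 - 4*H (y(H) = 3 + H*(-4) = 3 - 4*H)
-13074 + ((s(11, -83) + y(25)) + 6832) = -13074 + ((3*11 + (3 - 4*25)) + 6832) = -13074 + ((33 + (3 - 100)) + 6832) = -13074 + ((33 - 97) + 6832) = -13074 + (-64 + 6832) = -13074 + 6768 = -6306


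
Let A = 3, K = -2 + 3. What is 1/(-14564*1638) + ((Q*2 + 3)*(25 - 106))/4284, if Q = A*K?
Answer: -69011531/405549144 ≈ -0.17017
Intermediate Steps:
K = 1
Q = 3 (Q = 3*1 = 3)
1/(-14564*1638) + ((Q*2 + 3)*(25 - 106))/4284 = 1/(-14564*1638) + ((3*2 + 3)*(25 - 106))/4284 = -1/14564*1/1638 + ((6 + 3)*(-81))*(1/4284) = -1/23855832 + (9*(-81))*(1/4284) = -1/23855832 - 729*1/4284 = -1/23855832 - 81/476 = -69011531/405549144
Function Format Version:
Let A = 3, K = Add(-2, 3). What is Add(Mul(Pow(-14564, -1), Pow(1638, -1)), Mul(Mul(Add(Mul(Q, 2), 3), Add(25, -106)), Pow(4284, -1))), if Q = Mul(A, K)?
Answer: Rational(-69011531, 405549144) ≈ -0.17017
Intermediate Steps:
K = 1
Q = 3 (Q = Mul(3, 1) = 3)
Add(Mul(Pow(-14564, -1), Pow(1638, -1)), Mul(Mul(Add(Mul(Q, 2), 3), Add(25, -106)), Pow(4284, -1))) = Add(Mul(Pow(-14564, -1), Pow(1638, -1)), Mul(Mul(Add(Mul(3, 2), 3), Add(25, -106)), Pow(4284, -1))) = Add(Mul(Rational(-1, 14564), Rational(1, 1638)), Mul(Mul(Add(6, 3), -81), Rational(1, 4284))) = Add(Rational(-1, 23855832), Mul(Mul(9, -81), Rational(1, 4284))) = Add(Rational(-1, 23855832), Mul(-729, Rational(1, 4284))) = Add(Rational(-1, 23855832), Rational(-81, 476)) = Rational(-69011531, 405549144)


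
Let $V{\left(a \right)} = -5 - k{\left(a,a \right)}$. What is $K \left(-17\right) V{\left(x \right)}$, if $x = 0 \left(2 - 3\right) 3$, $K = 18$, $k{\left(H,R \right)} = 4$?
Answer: $2754$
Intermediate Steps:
$x = 0$ ($x = 0 \left(2 - 3\right) 3 = 0 \left(-1\right) 3 = 0 \cdot 3 = 0$)
$V{\left(a \right)} = -9$ ($V{\left(a \right)} = -5 - 4 = -9$)
$K \left(-17\right) V{\left(x \right)} = 18 \left(-17\right) \left(-9\right) = \left(-306\right) \left(-9\right) = 2754$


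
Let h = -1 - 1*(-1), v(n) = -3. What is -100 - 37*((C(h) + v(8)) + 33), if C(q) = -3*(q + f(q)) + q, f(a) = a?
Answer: -1210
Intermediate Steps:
h = 0 (h = -1 + 1 = 0)
C(q) = -5*q (C(q) = -3*(q + q) + q = -6*q + q = -5*q)
-100 - 37*((C(h) + v(8)) + 33) = -100 - 37*((-5*0 - 3) + 33) = -100 - 37*((0 - 3) + 33) = -100 - 37*(-3 + 33) = -100 - 37*30 = -100 - 1110 = -1210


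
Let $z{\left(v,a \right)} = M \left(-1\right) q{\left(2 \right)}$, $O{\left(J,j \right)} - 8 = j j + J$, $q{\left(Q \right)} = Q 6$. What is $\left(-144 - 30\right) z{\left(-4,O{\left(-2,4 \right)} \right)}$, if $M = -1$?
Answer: $-2088$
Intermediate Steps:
$q{\left(Q \right)} = 6 Q$
$O{\left(J,j \right)} = 8 + J + j^{2}$ ($O{\left(J,j \right)} = 8 + \left(j j + J\right) = 8 + \left(j^{2} + J\right) = 8 + \left(J + j^{2}\right) = 8 + J + j^{2}$)
$z{\left(v,a \right)} = 12$ ($z{\left(v,a \right)} = \left(-1\right) \left(-1\right) 6 \cdot 2 = 1 \cdot 12 = 12$)
$\left(-144 - 30\right) z{\left(-4,O{\left(-2,4 \right)} \right)} = \left(-144 - 30\right) 12 = \left(-174\right) 12 = -2088$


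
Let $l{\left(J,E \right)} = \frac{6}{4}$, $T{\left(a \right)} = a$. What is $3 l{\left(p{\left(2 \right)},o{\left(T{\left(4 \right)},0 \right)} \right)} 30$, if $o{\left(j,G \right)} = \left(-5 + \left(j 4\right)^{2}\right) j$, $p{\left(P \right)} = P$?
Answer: $135$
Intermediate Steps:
$o{\left(j,G \right)} = j \left(-5 + 16 j^{2}\right)$ ($o{\left(j,G \right)} = \left(-5 + \left(4 j\right)^{2}\right) j = \left(-5 + 16 j^{2}\right) j = j \left(-5 + 16 j^{2}\right)$)
$l{\left(J,E \right)} = \frac{3}{2}$ ($l{\left(J,E \right)} = 6 \cdot \frac{1}{4} = \frac{3}{2}$)
$3 l{\left(p{\left(2 \right)},o{\left(T{\left(4 \right)},0 \right)} \right)} 30 = 3 \cdot \frac{3}{2} \cdot 30 = \frac{9}{2} \cdot 30 = 135$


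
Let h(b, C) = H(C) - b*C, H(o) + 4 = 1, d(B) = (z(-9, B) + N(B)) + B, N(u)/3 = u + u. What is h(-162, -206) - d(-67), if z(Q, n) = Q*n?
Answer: -33509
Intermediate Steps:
N(u) = 6*u (N(u) = 3*(u + u) = 3*(2*u) = 6*u)
d(B) = -2*B (d(B) = (-9*B + 6*B) + B = -3*B + B = -2*B)
H(o) = -3 (H(o) = -4 + 1 = -3)
h(b, C) = -3 - C*b (h(b, C) = -3 - b*C = -3 - C*b)
h(-162, -206) - d(-67) = (-3 - 1*(-206)*(-162)) - (-2)*(-67) = (-3 - 33372) - 1*134 = -33375 - 134 = -33509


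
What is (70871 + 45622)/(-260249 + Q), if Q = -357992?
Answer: -8961/47557 ≈ -0.18843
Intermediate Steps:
(70871 + 45622)/(-260249 + Q) = (70871 + 45622)/(-260249 - 357992) = 116493/(-618241) = 116493*(-1/618241) = -8961/47557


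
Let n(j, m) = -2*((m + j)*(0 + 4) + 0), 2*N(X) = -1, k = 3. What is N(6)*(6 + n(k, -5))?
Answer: -11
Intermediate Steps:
N(X) = -½ (N(X) = (½)*(-1) = -½)
n(j, m) = -8*j - 8*m (n(j, m) = -2*((j + m)*4 + 0) = -2*((4*j + 4*m) + 0) = -2*(4*j + 4*m) = -8*j - 8*m)
N(6)*(6 + n(k, -5)) = -(6 + (-8*3 - 8*(-5)))/2 = -(6 + (-24 + 40))/2 = -(6 + 16)/2 = -½*22 = -11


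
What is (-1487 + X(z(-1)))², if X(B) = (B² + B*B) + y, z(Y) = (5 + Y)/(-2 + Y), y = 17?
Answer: 174187204/81 ≈ 2.1505e+6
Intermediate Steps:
z(Y) = (5 + Y)/(-2 + Y)
X(B) = 17 + 2*B² (X(B) = (B² + B*B) + 17 = (B² + B²) + 17 = 2*B² + 17 = 17 + 2*B²)
(-1487 + X(z(-1)))² = (-1487 + (17 + 2*((5 - 1)/(-2 - 1))²))² = (-1487 + (17 + 2*(4/(-3))²))² = (-1487 + (17 + 2*(-⅓*4)²))² = (-1487 + (17 + 2*(-4/3)²))² = (-1487 + (17 + 2*(16/9)))² = (-1487 + (17 + 32/9))² = (-1487 + 185/9)² = (-13198/9)² = 174187204/81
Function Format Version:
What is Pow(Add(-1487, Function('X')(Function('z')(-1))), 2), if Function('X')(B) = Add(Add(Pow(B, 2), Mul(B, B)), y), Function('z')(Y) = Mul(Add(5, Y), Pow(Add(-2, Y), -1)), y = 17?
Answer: Rational(174187204, 81) ≈ 2.1505e+6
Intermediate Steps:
Function('z')(Y) = Mul(Pow(Add(-2, Y), -1), Add(5, Y))
Function('X')(B) = Add(17, Mul(2, Pow(B, 2))) (Function('X')(B) = Add(Add(Pow(B, 2), Mul(B, B)), 17) = Add(Add(Pow(B, 2), Pow(B, 2)), 17) = Add(Mul(2, Pow(B, 2)), 17) = Add(17, Mul(2, Pow(B, 2))))
Pow(Add(-1487, Function('X')(Function('z')(-1))), 2) = Pow(Add(-1487, Add(17, Mul(2, Pow(Mul(Pow(Add(-2, -1), -1), Add(5, -1)), 2)))), 2) = Pow(Add(-1487, Add(17, Mul(2, Pow(Mul(Pow(-3, -1), 4), 2)))), 2) = Pow(Add(-1487, Add(17, Mul(2, Pow(Mul(Rational(-1, 3), 4), 2)))), 2) = Pow(Add(-1487, Add(17, Mul(2, Pow(Rational(-4, 3), 2)))), 2) = Pow(Add(-1487, Add(17, Mul(2, Rational(16, 9)))), 2) = Pow(Add(-1487, Add(17, Rational(32, 9))), 2) = Pow(Add(-1487, Rational(185, 9)), 2) = Pow(Rational(-13198, 9), 2) = Rational(174187204, 81)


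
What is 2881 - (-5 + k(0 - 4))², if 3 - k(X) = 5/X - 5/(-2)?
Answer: 45927/16 ≈ 2870.4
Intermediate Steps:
k(X) = ½ - 5/X (k(X) = 3 - (5/X - 5/(-2)) = 3 - (5/X - 5*(-½)) = 3 - (5/X + 5/2) = 3 - (5/2 + 5/X) = 3 + (-5/2 - 5/X) = ½ - 5/X)
2881 - (-5 + k(0 - 4))² = 2881 - (-5 + (-10 + (0 - 4))/(2*(0 - 4)))² = 2881 - (-5 + (½)*(-10 - 4)/(-4))² = 2881 - (-5 + (½)*(-¼)*(-14))² = 2881 - (-5 + 7/4)² = 2881 - (-13/4)² = 2881 - 1*169/16 = 2881 - 169/16 = 45927/16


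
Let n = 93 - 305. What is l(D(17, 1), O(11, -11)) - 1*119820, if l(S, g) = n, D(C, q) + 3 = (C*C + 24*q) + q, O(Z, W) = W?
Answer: -120032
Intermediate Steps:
D(C, q) = -3 + C² + 25*q (D(C, q) = -3 + ((C*C + 24*q) + q) = -3 + ((C² + 24*q) + q) = -3 + (C² + 25*q) = -3 + C² + 25*q)
n = -212
l(S, g) = -212
l(D(17, 1), O(11, -11)) - 1*119820 = -212 - 1*119820 = -212 - 119820 = -120032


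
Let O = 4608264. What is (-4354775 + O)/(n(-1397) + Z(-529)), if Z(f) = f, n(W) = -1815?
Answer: -253489/2344 ≈ -108.14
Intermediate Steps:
(-4354775 + O)/(n(-1397) + Z(-529)) = (-4354775 + 4608264)/(-1815 - 529) = 253489/(-2344) = 253489*(-1/2344) = -253489/2344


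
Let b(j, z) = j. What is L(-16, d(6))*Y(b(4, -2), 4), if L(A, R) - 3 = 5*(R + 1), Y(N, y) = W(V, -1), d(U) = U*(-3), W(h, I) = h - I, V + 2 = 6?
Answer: -410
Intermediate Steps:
V = 4 (V = -2 + 6 = 4)
d(U) = -3*U
Y(N, y) = 5 (Y(N, y) = 4 - 1*(-1) = 4 + 1 = 5)
L(A, R) = 8 + 5*R (L(A, R) = 3 + 5*(R + 1) = 3 + 5*(1 + R) = 3 + (5 + 5*R) = 8 + 5*R)
L(-16, d(6))*Y(b(4, -2), 4) = (8 + 5*(-3*6))*5 = (8 + 5*(-18))*5 = (8 - 90)*5 = -82*5 = -410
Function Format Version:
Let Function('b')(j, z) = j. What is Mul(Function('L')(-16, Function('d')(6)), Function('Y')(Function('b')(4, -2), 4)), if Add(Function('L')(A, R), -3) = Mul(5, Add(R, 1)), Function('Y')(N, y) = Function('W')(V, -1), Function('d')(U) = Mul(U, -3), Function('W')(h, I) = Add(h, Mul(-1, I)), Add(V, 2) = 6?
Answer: -410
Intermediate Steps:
V = 4 (V = Add(-2, 6) = 4)
Function('d')(U) = Mul(-3, U)
Function('Y')(N, y) = 5 (Function('Y')(N, y) = Add(4, Mul(-1, -1)) = Add(4, 1) = 5)
Function('L')(A, R) = Add(8, Mul(5, R)) (Function('L')(A, R) = Add(3, Mul(5, Add(R, 1))) = Add(3, Mul(5, Add(1, R))) = Add(3, Add(5, Mul(5, R))) = Add(8, Mul(5, R)))
Mul(Function('L')(-16, Function('d')(6)), Function('Y')(Function('b')(4, -2), 4)) = Mul(Add(8, Mul(5, Mul(-3, 6))), 5) = Mul(Add(8, Mul(5, -18)), 5) = Mul(Add(8, -90), 5) = Mul(-82, 5) = -410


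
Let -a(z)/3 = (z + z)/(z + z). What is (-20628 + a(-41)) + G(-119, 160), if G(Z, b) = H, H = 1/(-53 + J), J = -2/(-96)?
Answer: -52464681/2543 ≈ -20631.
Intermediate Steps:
J = 1/48 (J = -2*(-1/96) = 1/48 ≈ 0.020833)
a(z) = -3 (a(z) = -3*(z + z)/(z + z) = -3*2*z/(2*z) = -3*2*z*1/(2*z) = -3*1 = -3)
H = -48/2543 (H = 1/(-53 + 1/48) = 1/(-2543/48) = -48/2543 ≈ -0.018875)
G(Z, b) = -48/2543
(-20628 + a(-41)) + G(-119, 160) = (-20628 - 3) - 48/2543 = -20631 - 48/2543 = -52464681/2543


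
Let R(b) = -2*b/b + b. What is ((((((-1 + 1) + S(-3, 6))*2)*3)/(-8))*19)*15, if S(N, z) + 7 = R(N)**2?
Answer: -7695/2 ≈ -3847.5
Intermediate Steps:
R(b) = -2 + b (R(b) = -2*1 + b = -2 + b)
S(N, z) = -7 + (-2 + N)**2
((((((-1 + 1) + S(-3, 6))*2)*3)/(-8))*19)*15 = ((((((-1 + 1) + (-7 + (-2 - 3)**2))*2)*3)/(-8))*19)*15 = (((((0 + (-7 + (-5)**2))*2)*3)*(-1/8))*19)*15 = (((((0 + (-7 + 25))*2)*3)*(-1/8))*19)*15 = (((((0 + 18)*2)*3)*(-1/8))*19)*15 = ((((18*2)*3)*(-1/8))*19)*15 = (((36*3)*(-1/8))*19)*15 = ((108*(-1/8))*19)*15 = -27/2*19*15 = -513/2*15 = -7695/2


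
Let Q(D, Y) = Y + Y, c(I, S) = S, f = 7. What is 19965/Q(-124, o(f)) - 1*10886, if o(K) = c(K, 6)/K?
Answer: 3041/4 ≈ 760.25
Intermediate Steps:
o(K) = 6/K
Q(D, Y) = 2*Y
19965/Q(-124, o(f)) - 1*10886 = 19965/((2*(6/7))) - 1*10886 = 19965/((2*(6*(⅐)))) - 10886 = 19965/((2*(6/7))) - 10886 = 19965/(12/7) - 10886 = 19965*(7/12) - 10886 = 46585/4 - 10886 = 3041/4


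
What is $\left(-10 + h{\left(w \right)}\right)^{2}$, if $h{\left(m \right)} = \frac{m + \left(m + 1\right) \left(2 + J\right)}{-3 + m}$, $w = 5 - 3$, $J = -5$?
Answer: $9$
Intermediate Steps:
$w = 2$
$h{\left(m \right)} = \frac{-3 - 2 m}{-3 + m}$ ($h{\left(m \right)} = \frac{m + \left(m + 1\right) \left(2 - 5\right)}{-3 + m} = \frac{m + \left(1 + m\right) \left(-3\right)}{-3 + m} = \frac{m - \left(3 + 3 m\right)}{-3 + m} = \frac{-3 - 2 m}{-3 + m}$)
$\left(-10 + h{\left(w \right)}\right)^{2} = \left(-10 + \frac{-3 - 4}{-3 + 2}\right)^{2} = \left(-10 + \frac{-3 - 4}{-1}\right)^{2} = \left(-10 - -7\right)^{2} = \left(-10 + 7\right)^{2} = \left(-3\right)^{2} = 9$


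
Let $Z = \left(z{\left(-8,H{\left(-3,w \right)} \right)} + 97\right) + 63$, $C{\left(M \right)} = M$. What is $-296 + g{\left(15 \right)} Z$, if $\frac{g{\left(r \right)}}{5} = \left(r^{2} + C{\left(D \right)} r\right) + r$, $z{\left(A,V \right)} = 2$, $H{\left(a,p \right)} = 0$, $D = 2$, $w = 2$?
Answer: $218404$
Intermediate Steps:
$Z = 162$ ($Z = \left(2 + 97\right) + 63 = 99 + 63 = 162$)
$g{\left(r \right)} = 5 r^{2} + 15 r$ ($g{\left(r \right)} = 5 \left(\left(r^{2} + 2 r\right) + r\right) = 5 \left(r^{2} + 3 r\right) = 5 r^{2} + 15 r$)
$-296 + g{\left(15 \right)} Z = -296 + 5 \cdot 15 \left(3 + 15\right) 162 = -296 + 5 \cdot 15 \cdot 18 \cdot 162 = -296 + 1350 \cdot 162 = -296 + 218700 = 218404$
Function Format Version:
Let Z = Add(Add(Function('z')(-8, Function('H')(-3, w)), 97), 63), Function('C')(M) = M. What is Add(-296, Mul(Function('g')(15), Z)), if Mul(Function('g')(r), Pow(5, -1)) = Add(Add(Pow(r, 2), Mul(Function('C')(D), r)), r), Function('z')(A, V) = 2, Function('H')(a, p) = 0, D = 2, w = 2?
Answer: 218404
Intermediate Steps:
Z = 162 (Z = Add(Add(2, 97), 63) = Add(99, 63) = 162)
Function('g')(r) = Add(Mul(5, Pow(r, 2)), Mul(15, r)) (Function('g')(r) = Mul(5, Add(Add(Pow(r, 2), Mul(2, r)), r)) = Mul(5, Add(Pow(r, 2), Mul(3, r))) = Add(Mul(5, Pow(r, 2)), Mul(15, r)))
Add(-296, Mul(Function('g')(15), Z)) = Add(-296, Mul(Mul(5, 15, Add(3, 15)), 162)) = Add(-296, Mul(Mul(5, 15, 18), 162)) = Add(-296, Mul(1350, 162)) = Add(-296, 218700) = 218404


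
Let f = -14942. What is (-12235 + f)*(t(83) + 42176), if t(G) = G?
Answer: -1148472843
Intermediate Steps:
(-12235 + f)*(t(83) + 42176) = (-12235 - 14942)*(83 + 42176) = -27177*42259 = -1148472843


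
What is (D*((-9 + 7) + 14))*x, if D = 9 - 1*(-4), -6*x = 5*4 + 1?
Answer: -546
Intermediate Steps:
x = -7/2 (x = -(5*4 + 1)/6 = -(20 + 1)/6 = -1/6*21 = -7/2 ≈ -3.5000)
D = 13 (D = 9 + 4 = 13)
(D*((-9 + 7) + 14))*x = (13*((-9 + 7) + 14))*(-7/2) = (13*(-2 + 14))*(-7/2) = (13*12)*(-7/2) = 156*(-7/2) = -546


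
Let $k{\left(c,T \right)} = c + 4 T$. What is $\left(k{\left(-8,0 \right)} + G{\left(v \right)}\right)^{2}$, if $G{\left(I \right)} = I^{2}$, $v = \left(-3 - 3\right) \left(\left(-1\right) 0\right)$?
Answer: $64$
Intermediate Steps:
$v = 0$ ($v = \left(-6\right) 0 = 0$)
$\left(k{\left(-8,0 \right)} + G{\left(v \right)}\right)^{2} = \left(\left(-8 + 4 \cdot 0\right) + 0^{2}\right)^{2} = \left(\left(-8 + 0\right) + 0\right)^{2} = \left(-8 + 0\right)^{2} = \left(-8\right)^{2} = 64$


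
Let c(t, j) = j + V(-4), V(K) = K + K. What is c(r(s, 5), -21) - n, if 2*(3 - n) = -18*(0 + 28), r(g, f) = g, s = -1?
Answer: -284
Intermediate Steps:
V(K) = 2*K
c(t, j) = -8 + j (c(t, j) = j + 2*(-4) = j - 8 = -8 + j)
n = 255 (n = 3 - (-9)*(0 + 28) = 3 - (-9)*28 = 3 - ½*(-504) = 3 + 252 = 255)
c(r(s, 5), -21) - n = (-8 - 21) - 1*255 = -29 - 255 = -284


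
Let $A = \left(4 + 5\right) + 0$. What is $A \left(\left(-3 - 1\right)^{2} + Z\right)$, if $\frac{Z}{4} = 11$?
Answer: $540$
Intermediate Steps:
$A = 9$ ($A = 9 + 0 = 9$)
$Z = 44$ ($Z = 4 \cdot 11 = 44$)
$A \left(\left(-3 - 1\right)^{2} + Z\right) = 9 \left(\left(-3 - 1\right)^{2} + 44\right) = 9 \left(\left(-4\right)^{2} + 44\right) = 9 \left(16 + 44\right) = 9 \cdot 60 = 540$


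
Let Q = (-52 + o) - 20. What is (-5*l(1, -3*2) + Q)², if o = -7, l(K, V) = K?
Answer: 7056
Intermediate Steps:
Q = -79 (Q = (-52 - 7) - 20 = -59 - 20 = -79)
(-5*l(1, -3*2) + Q)² = (-5*1 - 79)² = (-5 - 79)² = (-84)² = 7056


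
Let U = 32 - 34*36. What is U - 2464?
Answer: -3656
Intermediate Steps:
U = -1192 (U = 32 - 1224 = -1192)
U - 2464 = -1192 - 2464 = -3656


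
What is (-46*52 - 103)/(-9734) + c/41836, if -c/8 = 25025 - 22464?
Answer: -23762343/101807906 ≈ -0.23340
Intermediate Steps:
c = -20488 (c = -8*(25025 - 22464) = -8*2561 = -20488)
(-46*52 - 103)/(-9734) + c/41836 = (-46*52 - 103)/(-9734) - 20488/41836 = (-2392 - 103)*(-1/9734) - 20488*1/41836 = -2495*(-1/9734) - 5122/10459 = 2495/9734 - 5122/10459 = -23762343/101807906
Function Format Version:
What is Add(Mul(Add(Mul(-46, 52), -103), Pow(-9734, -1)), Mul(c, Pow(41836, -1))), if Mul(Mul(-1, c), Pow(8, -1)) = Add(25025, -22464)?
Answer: Rational(-23762343, 101807906) ≈ -0.23340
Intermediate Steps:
c = -20488 (c = Mul(-8, Add(25025, -22464)) = Mul(-8, 2561) = -20488)
Add(Mul(Add(Mul(-46, 52), -103), Pow(-9734, -1)), Mul(c, Pow(41836, -1))) = Add(Mul(Add(Mul(-46, 52), -103), Pow(-9734, -1)), Mul(-20488, Pow(41836, -1))) = Add(Mul(Add(-2392, -103), Rational(-1, 9734)), Mul(-20488, Rational(1, 41836))) = Add(Mul(-2495, Rational(-1, 9734)), Rational(-5122, 10459)) = Add(Rational(2495, 9734), Rational(-5122, 10459)) = Rational(-23762343, 101807906)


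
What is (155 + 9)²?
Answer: 26896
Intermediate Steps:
(155 + 9)² = 164² = 26896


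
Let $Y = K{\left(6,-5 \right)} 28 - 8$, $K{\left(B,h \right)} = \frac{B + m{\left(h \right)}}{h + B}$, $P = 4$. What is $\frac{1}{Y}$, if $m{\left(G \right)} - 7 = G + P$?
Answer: $\frac{1}{328} \approx 0.0030488$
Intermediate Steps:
$m{\left(G \right)} = 11 + G$ ($m{\left(G \right)} = 7 + \left(G + 4\right) = 7 + \left(4 + G\right) = 11 + G$)
$K{\left(B,h \right)} = \frac{11 + B + h}{B + h}$ ($K{\left(B,h \right)} = \frac{B + \left(11 + h\right)}{h + B} = \frac{11 + B + h}{B + h}$)
$Y = 328$ ($Y = \frac{11 + 6 - 5}{6 - 5} \cdot 28 - 8 = 1^{-1} \cdot 12 \cdot 28 - 8 = 1 \cdot 12 \cdot 28 - 8 = 12 \cdot 28 - 8 = 336 - 8 = 328$)
$\frac{1}{Y} = \frac{1}{328}$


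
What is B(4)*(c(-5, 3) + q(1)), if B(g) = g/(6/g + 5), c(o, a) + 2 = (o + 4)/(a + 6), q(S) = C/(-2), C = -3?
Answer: -44/117 ≈ -0.37607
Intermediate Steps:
q(S) = 3/2 (q(S) = -3/(-2) = -3*(-½) = 3/2)
c(o, a) = -2 + (4 + o)/(6 + a) (c(o, a) = -2 + (o + 4)/(a + 6) = -2 + (4 + o)/(6 + a))
B(g) = g/(5 + 6/g)
B(4)*(c(-5, 3) + q(1)) = (4²/(6 + 5*4))*((-8 - 5 - 2*3)/(6 + 3) + 3/2) = (16/(6 + 20))*((-8 - 5 - 6)/9 + 3/2) = (16/26)*((⅑)*(-19) + 3/2) = (16*(1/26))*(-19/9 + 3/2) = (8/13)*(-11/18) = -44/117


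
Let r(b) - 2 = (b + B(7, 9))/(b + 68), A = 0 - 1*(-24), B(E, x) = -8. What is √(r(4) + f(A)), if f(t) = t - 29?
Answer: I*√110/6 ≈ 1.748*I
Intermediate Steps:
A = 24 (A = 0 + 24 = 24)
f(t) = -29 + t
r(b) = 2 + (-8 + b)/(68 + b) (r(b) = 2 + (b - 8)/(b + 68) = 2 + (-8 + b)/(68 + b))
√(r(4) + f(A)) = √((128 + 3*4)/(68 + 4) + (-29 + 24)) = √((128 + 12)/72 - 5) = √((1/72)*140 - 5) = √(35/18 - 5) = √(-55/18) = I*√110/6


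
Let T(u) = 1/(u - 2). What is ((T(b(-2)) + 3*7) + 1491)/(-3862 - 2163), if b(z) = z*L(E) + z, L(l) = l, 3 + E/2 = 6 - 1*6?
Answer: -12097/48200 ≈ -0.25098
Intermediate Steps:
E = -6 (E = -6 + 2*(6 - 1*6) = -6 + 2*(6 - 6) = -6 + 2*0 = -6 + 0 = -6)
b(z) = -5*z (b(z) = z*(-6) + z = -6*z + z = -5*z)
T(u) = 1/(-2 + u)
((T(b(-2)) + 3*7) + 1491)/(-3862 - 2163) = ((1/(-2 - 5*(-2)) + 3*7) + 1491)/(-3862 - 2163) = ((1/(-2 + 10) + 21) + 1491)/(-6025) = ((1/8 + 21) + 1491)*(-1/6025) = (169/8 + 1491)*(-1/6025) = (12097/8)*(-1/6025) = -12097/48200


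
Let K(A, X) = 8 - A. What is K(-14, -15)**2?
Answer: 484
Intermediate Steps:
K(-14, -15)**2 = (8 - 1*(-14))**2 = (8 + 14)**2 = 22**2 = 484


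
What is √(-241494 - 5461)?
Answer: I*√246955 ≈ 496.95*I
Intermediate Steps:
√(-241494 - 5461) = √(-246955) = I*√246955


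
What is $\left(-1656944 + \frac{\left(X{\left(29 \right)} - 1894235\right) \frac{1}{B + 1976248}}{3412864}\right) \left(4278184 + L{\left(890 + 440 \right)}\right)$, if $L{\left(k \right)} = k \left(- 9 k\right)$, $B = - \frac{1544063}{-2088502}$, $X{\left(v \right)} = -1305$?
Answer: $\frac{653182356484978701922705856549}{33861185043162036} \approx 1.929 \cdot 10^{13}$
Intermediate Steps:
$B = \frac{1544063}{2088502}$ ($B = \left(-1544063\right) \left(- \frac{1}{2088502}\right) = \frac{1544063}{2088502} \approx 0.73932$)
$L{\left(k \right)} = - 9 k^{2}$
$\left(-1656944 + \frac{\left(X{\left(29 \right)} - 1894235\right) \frac{1}{B + 1976248}}{3412864}\right) \left(4278184 + L{\left(890 + 440 \right)}\right) = \left(-1656944 + \frac{\left(-1305 - 1894235\right) \frac{1}{\frac{1544063}{2088502} + 1976248}}{3412864}\right) \left(4278184 - 9 \left(890 + 440\right)^{2}\right) = \left(-1656944 + - \frac{1895540}{\frac{4127399444559}{2088502}} \cdot \frac{1}{3412864}\right) \left(4278184 - 9 \cdot 1330^{2}\right) = \left(-1656944 + \left(-1895540\right) \frac{2088502}{4127399444559} \cdot \frac{1}{3412864}\right) \left(4278184 - 15920100\right) = \left(-1656944 - \frac{38065760395}{135444740172648144}\right) \left(4278184 - 15920100\right) = \left(-1656944 - \frac{38065760395}{135444740172648144}\right) \left(-11641916\right) = \left(- \frac{224424349560666372072331}{135444740172648144}\right) \left(-11641916\right) = \frac{653182356484978701922705856549}{33861185043162036}$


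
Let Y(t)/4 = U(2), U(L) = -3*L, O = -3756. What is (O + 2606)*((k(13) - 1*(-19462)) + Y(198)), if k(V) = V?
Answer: -22368650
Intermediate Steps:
Y(t) = -24 (Y(t) = 4*(-3*2) = 4*(-6) = -24)
(O + 2606)*((k(13) - 1*(-19462)) + Y(198)) = (-3756 + 2606)*((13 - 1*(-19462)) - 24) = -1150*((13 + 19462) - 24) = -1150*(19475 - 24) = -1150*19451 = -22368650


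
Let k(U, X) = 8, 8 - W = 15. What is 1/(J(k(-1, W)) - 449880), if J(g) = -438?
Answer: -1/450318 ≈ -2.2207e-6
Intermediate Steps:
W = -7 (W = 8 - 1*15 = 8 - 15 = -7)
1/(J(k(-1, W)) - 449880) = 1/(-438 - 449880) = 1/(-450318) = -1/450318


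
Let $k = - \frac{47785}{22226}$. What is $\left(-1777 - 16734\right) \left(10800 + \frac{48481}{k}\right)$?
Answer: $\frac{10393199128766}{47785} \approx 2.175 \cdot 10^{8}$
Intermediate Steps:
$k = - \frac{47785}{22226}$ ($k = \left(-47785\right) \frac{1}{22226} = - \frac{47785}{22226} \approx -2.15$)
$\left(-1777 - 16734\right) \left(10800 + \frac{48481}{k}\right) = \left(-1777 - 16734\right) \left(10800 + \frac{48481}{- \frac{47785}{22226}}\right) = - 18511 \left(10800 + 48481 \left(- \frac{22226}{47785}\right)\right) = - 18511 \left(10800 - \frac{1077538706}{47785}\right) = \left(-18511\right) \left(- \frac{561460706}{47785}\right) = \frac{10393199128766}{47785}$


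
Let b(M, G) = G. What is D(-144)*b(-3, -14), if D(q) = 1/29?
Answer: -14/29 ≈ -0.48276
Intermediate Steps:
D(q) = 1/29
D(-144)*b(-3, -14) = (1/29)*(-14) = -14/29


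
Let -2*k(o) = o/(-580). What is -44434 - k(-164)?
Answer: -12885819/290 ≈ -44434.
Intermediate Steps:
k(o) = o/1160 (k(o) = -o/(2*(-580)) = -o*(-1)/(2*580) = -(-1)*o/1160 = o/1160)
-44434 - k(-164) = -44434 - (-164)/1160 = -44434 - 1*(-41/290) = -44434 + 41/290 = -12885819/290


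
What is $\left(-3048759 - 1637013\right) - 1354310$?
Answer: $-6040082$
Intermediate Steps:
$\left(-3048759 - 1637013\right) - 1354310 = -4685772 - 1354310 = -6040082$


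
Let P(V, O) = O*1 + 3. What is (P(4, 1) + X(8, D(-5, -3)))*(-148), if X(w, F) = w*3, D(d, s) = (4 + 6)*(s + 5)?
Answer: -4144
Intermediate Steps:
P(V, O) = 3 + O (P(V, O) = O + 3 = 3 + O)
D(d, s) = 50 + 10*s (D(d, s) = 10*(5 + s) = 50 + 10*s)
X(w, F) = 3*w
(P(4, 1) + X(8, D(-5, -3)))*(-148) = ((3 + 1) + 3*8)*(-148) = (4 + 24)*(-148) = 28*(-148) = -4144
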